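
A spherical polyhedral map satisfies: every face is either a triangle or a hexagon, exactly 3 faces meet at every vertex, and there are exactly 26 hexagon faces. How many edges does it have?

Let x be the number of triangles; then F = 26 + x.
Edge–face incidences: 2E = 6·26 + 3·x = 156 + 3x.
Every vertex has degree 3, so 3V = 2E.
Euler: V − E + F = 2 ⇒ (2E)/3 − E + (26 + x) = 2.
Multiply by 6: 2·(2E) − 3·(2E) + 6·(26 + x) = 12, i.e. 156 + 6x − (156 + 3x) = 12.
Collecting terms: 3x = 12, so x = 4.
Then 2E = 156 + 3·4 = 168, so E = 84, V = 2E/3 = 56, F = 26 + 4 = 30.

84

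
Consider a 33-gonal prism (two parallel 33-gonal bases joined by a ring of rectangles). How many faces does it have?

35

A prism on an n-gon has two n-gon bases and n rectangular sides: V = 2·33 = 66, E = 3·33 = 99, F = 33 + 2 = 35.
Check: V − E + F = 66 − 99 + 35 = 2.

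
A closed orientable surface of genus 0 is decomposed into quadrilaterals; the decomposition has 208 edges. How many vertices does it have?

106

χ = 2 − 2·0 = 2, and every face is a square so 4F = 2E.
F = 2E/4 = 104. Then V = 2 + E − F = 2 + 208 − 104 = 106.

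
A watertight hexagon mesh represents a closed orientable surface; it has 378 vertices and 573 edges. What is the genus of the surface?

Every face is a hexagon and each edge borders two faces, so 6F = 2·573, giving F = 191.
χ = V − E + F = 378 − 573 + 191 = -4.
For a closed orientable surface χ = 2 − 2g, so g = (2 − (-4))/2 = 3.

3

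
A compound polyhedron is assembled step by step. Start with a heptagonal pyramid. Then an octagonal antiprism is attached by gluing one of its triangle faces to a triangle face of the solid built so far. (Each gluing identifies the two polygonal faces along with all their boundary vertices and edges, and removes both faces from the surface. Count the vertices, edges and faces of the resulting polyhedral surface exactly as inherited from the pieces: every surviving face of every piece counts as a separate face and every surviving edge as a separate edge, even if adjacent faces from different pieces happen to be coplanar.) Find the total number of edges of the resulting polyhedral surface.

A heptagonal pyramid: V=8, E=14, F=8.
Attach an octagonal antiprism (V=16, E=32, F=18) along a 3-gon: merge 3 vertices and 3 edges, delete both glued faces → V=21, E=43, F=24.
Check: V − E + F = 21 − 43 + 24 = 2.

43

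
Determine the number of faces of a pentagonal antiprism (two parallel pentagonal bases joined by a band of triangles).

An antiprism on an n-gon has two n-gon caps and 2n triangles: V = 2·5 = 10, E = 4·5 = 20, F = 2·5 + 2 = 12.

12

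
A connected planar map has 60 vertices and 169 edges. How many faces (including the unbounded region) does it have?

111

Euler's formula for a connected plane graph: V − E + F = 2, so F = 2 − 60 + 169 = 111.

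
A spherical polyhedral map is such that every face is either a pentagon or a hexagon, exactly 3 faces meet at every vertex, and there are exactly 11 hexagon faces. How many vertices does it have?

Let x be the number of pentagons; then F = 11 + x.
Edge–face incidences: 2E = 6·11 + 5·x = 66 + 5x.
Every vertex has degree 3, so 3V = 2E.
Euler: V − E + F = 2 ⇒ (2E)/3 − E + (11 + x) = 2.
Multiply by 6: 2·(2E) − 3·(2E) + 6·(11 + x) = 12, i.e. 66 + 6x − (66 + 5x) = 12.
Collecting terms: x = 12.
Then 2E = 66 + 5·12 = 126, so E = 63, V = 2E/3 = 42, F = 11 + 12 = 23.

42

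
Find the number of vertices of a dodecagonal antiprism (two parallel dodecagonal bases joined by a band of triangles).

An antiprism on an n-gon has two n-gon caps and 2n triangles: V = 2·12 = 24, E = 4·12 = 48, F = 2·12 + 2 = 26.
Check: V − E + F = 24 − 48 + 26 = 2.

24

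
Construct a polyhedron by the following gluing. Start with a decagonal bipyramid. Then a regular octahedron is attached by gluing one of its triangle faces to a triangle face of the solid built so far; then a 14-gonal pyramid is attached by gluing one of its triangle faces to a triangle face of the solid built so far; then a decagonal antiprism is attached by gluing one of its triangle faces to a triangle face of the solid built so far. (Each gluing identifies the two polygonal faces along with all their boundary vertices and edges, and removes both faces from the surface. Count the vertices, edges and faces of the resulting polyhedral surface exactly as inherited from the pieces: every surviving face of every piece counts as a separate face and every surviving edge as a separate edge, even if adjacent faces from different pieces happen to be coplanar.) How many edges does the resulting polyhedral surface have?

A decagonal bipyramid: V=12, E=30, F=20.
Attach a regular octahedron (V=6, E=12, F=8) along a 3-gon: merge 3 vertices and 3 edges, delete both glued faces → V=15, E=39, F=26.
Attach a 14-gonal pyramid (V=15, E=28, F=15) along a 3-gon: merge 3 vertices and 3 edges, delete both glued faces → V=27, E=64, F=39.
Attach a decagonal antiprism (V=20, E=40, F=22) along a 3-gon: merge 3 vertices and 3 edges, delete both glued faces → V=44, E=101, F=59.
Check: V − E + F = 44 − 101 + 59 = 2.

101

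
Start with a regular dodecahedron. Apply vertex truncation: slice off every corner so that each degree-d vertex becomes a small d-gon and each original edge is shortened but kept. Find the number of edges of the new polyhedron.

The base solid has V = 20, E = 30, F = 12.
Truncation replaces each original edge-end by a new vertex, so V′ = 2E = 60.
Each original edge survives, and each old vertex of degree d contributes d new edges; summing degrees gives Σd = 2E, so E′ = E + 2E = 3E = 90.
Each original face survives and each original vertex becomes one new face: F′ = F + V = 32.

90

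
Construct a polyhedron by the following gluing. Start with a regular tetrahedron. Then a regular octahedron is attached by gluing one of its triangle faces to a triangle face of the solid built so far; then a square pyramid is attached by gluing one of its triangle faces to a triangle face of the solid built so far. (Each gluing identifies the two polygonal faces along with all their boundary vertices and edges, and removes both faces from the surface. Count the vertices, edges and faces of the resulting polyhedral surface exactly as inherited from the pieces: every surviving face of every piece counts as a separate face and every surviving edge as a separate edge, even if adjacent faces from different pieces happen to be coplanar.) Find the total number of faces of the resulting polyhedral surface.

A regular tetrahedron: V=4, E=6, F=4.
Attach a regular octahedron (V=6, E=12, F=8) along a 3-gon: merge 3 vertices and 3 edges, delete both glued faces → V=7, E=15, F=10.
Attach a square pyramid (V=5, E=8, F=5) along a 3-gon: merge 3 vertices and 3 edges, delete both glued faces → V=9, E=20, F=13.
Check: V − E + F = 9 − 20 + 13 = 2.

13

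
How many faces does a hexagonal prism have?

A prism on an n-gon has two n-gon bases and n rectangular sides: V = 2·6 = 12, E = 3·6 = 18, F = 6 + 2 = 8.

8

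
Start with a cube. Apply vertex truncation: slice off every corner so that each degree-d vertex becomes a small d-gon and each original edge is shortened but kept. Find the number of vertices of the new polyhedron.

The base solid has V = 8, E = 12, F = 6.
Truncation replaces each original edge-end by a new vertex, so V′ = 2E = 24.
Each original edge survives, and each old vertex of degree d contributes d new edges; summing degrees gives Σd = 2E, so E′ = E + 2E = 3E = 36.
Each original face survives and each original vertex becomes one new face: F′ = F + V = 14.

24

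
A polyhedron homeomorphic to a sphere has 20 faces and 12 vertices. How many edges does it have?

30

Here V − E + F = 2.
E = V + F − (2) = 12 + 20 − (2) = 30.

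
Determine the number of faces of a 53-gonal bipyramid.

A bipyramid over an n-gon has 2n triangular faces and n + 2 vertices: V = 53 + 2 = 55, E = 3·53 = 159, F = 2·53 = 106.
Check: V − E + F = 55 − 159 + 106 = 2.

106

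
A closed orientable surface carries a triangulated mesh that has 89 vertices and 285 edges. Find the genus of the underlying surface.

Every face is a triangle and each edge borders two faces, so 3F = 2·285, giving F = 190.
χ = V − E + F = 89 − 285 + 190 = -6.
For a closed orientable surface χ = 2 − 2g, so g = (2 − (-6))/2 = 4.

4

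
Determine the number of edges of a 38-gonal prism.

A prism on an n-gon has two n-gon bases and n rectangular sides: V = 2·38 = 76, E = 3·38 = 114, F = 38 + 2 = 40.

114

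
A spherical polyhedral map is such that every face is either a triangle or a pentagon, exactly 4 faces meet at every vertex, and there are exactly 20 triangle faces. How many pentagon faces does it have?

12

Let x be the number of pentagons; then F = 20 + x.
Edge–face incidences: 2E = 3·20 + 5·x = 60 + 5x.
Every vertex has degree 4, so 4V = 2E.
Euler: V − E + F = 2 ⇒ (2E)/4 − E + (20 + x) = 2.
Multiply by 8: 2·(2E) − 4·(2E) + 8·(20 + x) = 16, i.e. 160 + 8x − 2·(60 + 5x) = 16.
Collecting terms: −2x + 40 = 16, so −2x = −24, so x = 12.
Then 2E = 60 + 5·12 = 120, so E = 60, V = 2E/4 = 30, F = 20 + 12 = 32.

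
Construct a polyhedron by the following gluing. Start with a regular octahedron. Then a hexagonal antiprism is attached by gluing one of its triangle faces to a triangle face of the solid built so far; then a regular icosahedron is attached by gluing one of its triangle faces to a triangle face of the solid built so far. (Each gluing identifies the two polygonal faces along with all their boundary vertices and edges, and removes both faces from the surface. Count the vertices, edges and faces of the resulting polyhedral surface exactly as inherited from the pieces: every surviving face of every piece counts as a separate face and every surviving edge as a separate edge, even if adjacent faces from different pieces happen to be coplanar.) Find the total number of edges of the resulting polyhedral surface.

60

A regular octahedron: V=6, E=12, F=8.
Attach a hexagonal antiprism (V=12, E=24, F=14) along a 3-gon: merge 3 vertices and 3 edges, delete both glued faces → V=15, E=33, F=20.
Attach a regular icosahedron (V=12, E=30, F=20) along a 3-gon: merge 3 vertices and 3 edges, delete both glued faces → V=24, E=60, F=38.
Check: V − E + F = 24 − 60 + 38 = 2.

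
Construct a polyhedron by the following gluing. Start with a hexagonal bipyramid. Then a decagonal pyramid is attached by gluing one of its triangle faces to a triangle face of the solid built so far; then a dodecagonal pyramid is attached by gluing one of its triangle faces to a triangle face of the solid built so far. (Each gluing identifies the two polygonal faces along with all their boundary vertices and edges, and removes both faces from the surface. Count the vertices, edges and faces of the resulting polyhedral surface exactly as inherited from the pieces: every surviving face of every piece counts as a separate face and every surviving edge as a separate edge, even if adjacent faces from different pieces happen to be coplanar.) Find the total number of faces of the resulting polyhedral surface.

32

A hexagonal bipyramid: V=8, E=18, F=12.
Attach a decagonal pyramid (V=11, E=20, F=11) along a 3-gon: merge 3 vertices and 3 edges, delete both glued faces → V=16, E=35, F=21.
Attach a dodecagonal pyramid (V=13, E=24, F=13) along a 3-gon: merge 3 vertices and 3 edges, delete both glued faces → V=26, E=56, F=32.
Check: V − E + F = 26 − 56 + 32 = 2.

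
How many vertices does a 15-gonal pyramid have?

16

A pyramid on an n-gon base has one n-gon and n triangles: V = 15 + 1 = 16, E = 2·15 = 30, F = 15 + 1 = 16.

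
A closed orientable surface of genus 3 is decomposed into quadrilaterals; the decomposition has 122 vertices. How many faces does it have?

χ = 2 − 2·3 = -4, and every face is a square so 4F = 2E.
V − E + F = -4 with E = 4F/2 gives 122 − (4/2 − 1)·F = -4, so F = 126 and E = 252.

126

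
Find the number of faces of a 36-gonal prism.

A prism on an n-gon has two n-gon bases and n rectangular sides: V = 2·36 = 72, E = 3·36 = 108, F = 36 + 2 = 38.
Check: V − E + F = 72 − 108 + 38 = 2.

38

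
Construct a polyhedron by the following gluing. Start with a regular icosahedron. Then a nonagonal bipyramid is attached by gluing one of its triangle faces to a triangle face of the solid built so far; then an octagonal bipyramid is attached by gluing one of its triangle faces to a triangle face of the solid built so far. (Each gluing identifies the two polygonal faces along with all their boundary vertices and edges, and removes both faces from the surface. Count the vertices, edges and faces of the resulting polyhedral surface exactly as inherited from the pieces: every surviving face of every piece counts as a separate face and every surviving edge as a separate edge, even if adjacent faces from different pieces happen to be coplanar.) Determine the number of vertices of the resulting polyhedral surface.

A regular icosahedron: V=12, E=30, F=20.
Attach a nonagonal bipyramid (V=11, E=27, F=18) along a 3-gon: merge 3 vertices and 3 edges, delete both glued faces → V=20, E=54, F=36.
Attach an octagonal bipyramid (V=10, E=24, F=16) along a 3-gon: merge 3 vertices and 3 edges, delete both glued faces → V=27, E=75, F=50.
Check: V − E + F = 27 − 75 + 50 = 2.

27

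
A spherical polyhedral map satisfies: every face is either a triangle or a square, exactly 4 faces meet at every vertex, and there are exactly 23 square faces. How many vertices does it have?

Let x be the number of triangles; then F = 23 + x.
Edge–face incidences: 2E = 4·23 + 3·x = 92 + 3x.
Every vertex has degree 4, so 4V = 2E.
Euler: V − E + F = 2 ⇒ (2E)/4 − E + (23 + x) = 2.
Multiply by 8: 2·(2E) − 4·(2E) + 8·(23 + x) = 16, i.e. 184 + 8x − 2·(92 + 3x) = 16.
Collecting terms: 2x = 16, so x = 8.
Then 2E = 92 + 3·8 = 116, so E = 58, V = 2E/4 = 29, F = 23 + 8 = 31.

29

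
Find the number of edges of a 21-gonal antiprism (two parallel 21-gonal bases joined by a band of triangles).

An antiprism on an n-gon has two n-gon caps and 2n triangles: V = 2·21 = 42, E = 4·21 = 84, F = 2·21 + 2 = 44.

84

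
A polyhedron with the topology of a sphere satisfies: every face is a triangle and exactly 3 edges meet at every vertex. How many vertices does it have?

Each face has 3 edges and each edge borders two faces, so 2E = 3F.
Each vertex has degree 3, so 3V = 2E and hence V = 3F/3.
Euler: V − E + F = 2 ⇒ (3F/3) − (3F/2) + F = 2.
Multiply by 6: (6 − 9 + 6)F = 12, i.e. 3F = 12.
So F = 4, E = 3·4/2 = 6, V = 3·4/3 = 4.

4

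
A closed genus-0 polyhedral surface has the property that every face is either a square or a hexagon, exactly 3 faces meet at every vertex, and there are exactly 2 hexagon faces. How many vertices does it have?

12

Let x be the number of squares; then F = 2 + x.
Edge–face incidences: 2E = 6·2 + 4·x = 12 + 4x.
Every vertex has degree 3, so 3V = 2E.
Euler: V − E + F = 2 ⇒ (2E)/3 − E + (2 + x) = 2.
Multiply by 6: 2·(2E) − 3·(2E) + 6·(2 + x) = 12, i.e. 12 + 6x − (12 + 4x) = 12.
Collecting terms: 2x = 12, so x = 6.
Then 2E = 12 + 4·6 = 36, so E = 18, V = 2E/3 = 12, F = 2 + 6 = 8.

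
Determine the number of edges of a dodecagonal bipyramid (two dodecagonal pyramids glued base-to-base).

A bipyramid over an n-gon has 2n triangular faces and n + 2 vertices: V = 12 + 2 = 14, E = 3·12 = 36, F = 2·12 = 24.

36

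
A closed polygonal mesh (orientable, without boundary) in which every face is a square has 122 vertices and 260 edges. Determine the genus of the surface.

Every face is a square and each edge borders two faces, so 4F = 2·260, giving F = 130.
χ = V − E + F = 122 − 260 + 130 = -8.
For a closed orientable surface χ = 2 − 2g, so g = (2 − (-8))/2 = 5.

5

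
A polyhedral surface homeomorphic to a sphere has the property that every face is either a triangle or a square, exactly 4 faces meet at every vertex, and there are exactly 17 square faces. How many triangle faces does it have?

8

Let x be the number of triangles; then F = 17 + x.
Edge–face incidences: 2E = 4·17 + 3·x = 68 + 3x.
Every vertex has degree 4, so 4V = 2E.
Euler: V − E + F = 2 ⇒ (2E)/4 − E + (17 + x) = 2.
Multiply by 8: 2·(2E) − 4·(2E) + 8·(17 + x) = 16, i.e. 136 + 8x − 2·(68 + 3x) = 16.
Collecting terms: 2x = 16, so x = 8.
Then 2E = 68 + 3·8 = 92, so E = 46, V = 2E/4 = 23, F = 17 + 8 = 25.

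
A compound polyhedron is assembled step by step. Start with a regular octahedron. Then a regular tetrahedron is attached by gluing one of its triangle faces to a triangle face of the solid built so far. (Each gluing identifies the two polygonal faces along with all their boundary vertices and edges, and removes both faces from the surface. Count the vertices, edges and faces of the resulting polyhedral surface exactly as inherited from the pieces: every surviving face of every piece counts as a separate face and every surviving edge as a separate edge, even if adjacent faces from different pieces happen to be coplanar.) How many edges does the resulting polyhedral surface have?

15

A regular octahedron: V=6, E=12, F=8.
Attach a regular tetrahedron (V=4, E=6, F=4) along a 3-gon: merge 3 vertices and 3 edges, delete both glued faces → V=7, E=15, F=10.
Check: V − E + F = 7 − 15 + 10 = 2.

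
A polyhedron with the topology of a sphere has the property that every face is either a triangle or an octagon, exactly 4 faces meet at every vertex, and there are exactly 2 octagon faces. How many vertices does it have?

Let x be the number of triangles; then F = 2 + x.
Edge–face incidences: 2E = 8·2 + 3·x = 16 + 3x.
Every vertex has degree 4, so 4V = 2E.
Euler: V − E + F = 2 ⇒ (2E)/4 − E + (2 + x) = 2.
Multiply by 8: 2·(2E) − 4·(2E) + 8·(2 + x) = 16, i.e. 16 + 8x − 2·(16 + 3x) = 16.
Collecting terms: 2x − 16 = 16, so 2x = 32, so x = 16.
Then 2E = 16 + 3·16 = 64, so E = 32, V = 2E/4 = 16, F = 2 + 16 = 18.

16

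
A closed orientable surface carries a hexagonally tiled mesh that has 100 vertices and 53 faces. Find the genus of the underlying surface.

4

Every face is a hexagon, so 2E = 6·53 = 318, giving E = 159.
χ = V − E + F = 100 − 159 + 53 = -6.
For a closed orientable surface χ = 2 − 2g, so g = (2 − (-6))/2 = 4.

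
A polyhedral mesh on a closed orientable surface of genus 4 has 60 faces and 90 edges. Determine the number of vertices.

24

For a closed orientable surface of genus 4, χ = 2 − 2·4 = -6.
V = -6 + E − F = -6 + 90 − 60 = 24.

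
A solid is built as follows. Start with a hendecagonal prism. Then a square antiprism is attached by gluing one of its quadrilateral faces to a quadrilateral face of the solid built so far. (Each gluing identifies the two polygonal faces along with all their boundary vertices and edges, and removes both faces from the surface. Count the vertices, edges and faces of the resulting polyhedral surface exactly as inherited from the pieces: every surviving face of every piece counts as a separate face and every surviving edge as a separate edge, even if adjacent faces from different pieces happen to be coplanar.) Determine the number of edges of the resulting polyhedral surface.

A hendecagonal prism: V=22, E=33, F=13.
Attach a square antiprism (V=8, E=16, F=10) along a 4-gon: merge 4 vertices and 4 edges, delete both glued faces → V=26, E=45, F=21.
Check: V − E + F = 26 − 45 + 21 = 2.

45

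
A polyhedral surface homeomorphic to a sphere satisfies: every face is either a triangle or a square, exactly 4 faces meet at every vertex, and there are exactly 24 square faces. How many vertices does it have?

Let x be the number of triangles; then F = 24 + x.
Edge–face incidences: 2E = 4·24 + 3·x = 96 + 3x.
Every vertex has degree 4, so 4V = 2E.
Euler: V − E + F = 2 ⇒ (2E)/4 − E + (24 + x) = 2.
Multiply by 8: 2·(2E) − 4·(2E) + 8·(24 + x) = 16, i.e. 192 + 8x − 2·(96 + 3x) = 16.
Collecting terms: 2x = 16, so x = 8.
Then 2E = 96 + 3·8 = 120, so E = 60, V = 2E/4 = 30, F = 24 + 8 = 32.

30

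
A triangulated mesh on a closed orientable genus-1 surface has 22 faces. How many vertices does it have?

χ = 2 − 2·1 = 0, and every face is a triangle so 3F = 2E.
E = 3·22/2 = 33. Then V = 0 + E − F = 0 + 33 − 22 = 11.

11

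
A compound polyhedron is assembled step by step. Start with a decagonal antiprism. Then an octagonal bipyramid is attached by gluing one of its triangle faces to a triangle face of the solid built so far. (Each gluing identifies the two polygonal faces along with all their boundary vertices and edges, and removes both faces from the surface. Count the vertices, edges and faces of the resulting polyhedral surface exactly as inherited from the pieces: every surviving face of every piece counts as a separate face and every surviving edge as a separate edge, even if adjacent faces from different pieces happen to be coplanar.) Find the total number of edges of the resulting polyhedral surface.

61

A decagonal antiprism: V=20, E=40, F=22.
Attach an octagonal bipyramid (V=10, E=24, F=16) along a 3-gon: merge 3 vertices and 3 edges, delete both glued faces → V=27, E=61, F=36.
Check: V − E + F = 27 − 61 + 36 = 2.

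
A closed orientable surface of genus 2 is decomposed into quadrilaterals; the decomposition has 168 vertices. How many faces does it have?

χ = 2 − 2·2 = -2, and every face is a square so 4F = 2E.
V − E + F = -2 with E = 4F/2 gives 168 − (4/2 − 1)·F = -2, so F = 170 and E = 340.

170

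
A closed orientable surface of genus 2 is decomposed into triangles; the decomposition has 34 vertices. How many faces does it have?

72

χ = 2 − 2·2 = -2, and every face is a triangle so 3F = 2E.
V − E + F = -2 with E = 3F/2 gives 34 − (3/2 − 1)·F = -2, so F = 72 and E = 108.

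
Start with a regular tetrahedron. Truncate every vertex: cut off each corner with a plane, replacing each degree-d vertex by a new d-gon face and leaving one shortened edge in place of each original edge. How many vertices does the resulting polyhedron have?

The base solid has V = 4, E = 6, F = 4.
Truncation replaces each original edge-end by a new vertex, so V′ = 2E = 12.
Each original edge survives, and each old vertex of degree d contributes d new edges; summing degrees gives Σd = 2E, so E′ = E + 2E = 3E = 18.
Each original face survives and each original vertex becomes one new face: F′ = F + V = 8.

12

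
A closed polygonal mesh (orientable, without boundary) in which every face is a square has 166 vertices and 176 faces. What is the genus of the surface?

Every face is a square, so 2E = 4·176 = 704, giving E = 352.
χ = V − E + F = 166 − 352 + 176 = -10.
For a closed orientable surface χ = 2 − 2g, so g = (2 − (-10))/2 = 6.

6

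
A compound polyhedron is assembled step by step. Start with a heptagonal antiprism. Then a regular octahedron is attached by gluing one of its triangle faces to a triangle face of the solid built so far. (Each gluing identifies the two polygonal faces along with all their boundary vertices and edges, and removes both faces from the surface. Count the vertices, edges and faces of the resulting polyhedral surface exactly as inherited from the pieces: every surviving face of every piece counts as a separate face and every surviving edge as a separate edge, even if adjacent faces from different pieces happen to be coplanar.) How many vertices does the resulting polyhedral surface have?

A heptagonal antiprism: V=14, E=28, F=16.
Attach a regular octahedron (V=6, E=12, F=8) along a 3-gon: merge 3 vertices and 3 edges, delete both glued faces → V=17, E=37, F=22.
Check: V − E + F = 17 − 37 + 22 = 2.

17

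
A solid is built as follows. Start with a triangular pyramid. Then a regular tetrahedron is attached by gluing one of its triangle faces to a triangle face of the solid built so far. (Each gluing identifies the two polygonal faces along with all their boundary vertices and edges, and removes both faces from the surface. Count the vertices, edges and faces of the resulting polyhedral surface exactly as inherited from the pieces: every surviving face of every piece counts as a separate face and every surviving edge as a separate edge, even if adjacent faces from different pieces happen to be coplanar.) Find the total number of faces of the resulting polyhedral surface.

6

A triangular pyramid: V=4, E=6, F=4.
Attach a regular tetrahedron (V=4, E=6, F=4) along a 3-gon: merge 3 vertices and 3 edges, delete both glued faces → V=5, E=9, F=6.
Check: V − E + F = 5 − 9 + 6 = 2.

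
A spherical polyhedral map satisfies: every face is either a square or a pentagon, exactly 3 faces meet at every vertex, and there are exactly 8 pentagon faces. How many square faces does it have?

2

Let x be the number of squares; then F = 8 + x.
Edge–face incidences: 2E = 5·8 + 4·x = 40 + 4x.
Every vertex has degree 3, so 3V = 2E.
Euler: V − E + F = 2 ⇒ (2E)/3 − E + (8 + x) = 2.
Multiply by 6: 2·(2E) − 3·(2E) + 6·(8 + x) = 12, i.e. 48 + 6x − (40 + 4x) = 12.
Collecting terms: 2x + 8 = 12, so 2x = 4, so x = 2.
Then 2E = 40 + 4·2 = 48, so E = 24, V = 2E/3 = 16, F = 8 + 2 = 10.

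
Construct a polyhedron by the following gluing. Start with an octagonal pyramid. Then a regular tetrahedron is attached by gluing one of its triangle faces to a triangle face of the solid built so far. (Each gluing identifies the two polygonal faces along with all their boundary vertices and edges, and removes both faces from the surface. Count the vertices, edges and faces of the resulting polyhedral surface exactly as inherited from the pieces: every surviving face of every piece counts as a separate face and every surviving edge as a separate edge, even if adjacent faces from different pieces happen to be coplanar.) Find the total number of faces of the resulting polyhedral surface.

11

An octagonal pyramid: V=9, E=16, F=9.
Attach a regular tetrahedron (V=4, E=6, F=4) along a 3-gon: merge 3 vertices and 3 edges, delete both glued faces → V=10, E=19, F=11.
Check: V − E + F = 10 − 19 + 11 = 2.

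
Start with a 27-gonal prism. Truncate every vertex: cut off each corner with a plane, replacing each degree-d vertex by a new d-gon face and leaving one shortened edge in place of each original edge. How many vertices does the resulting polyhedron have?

162

The base solid has V = 54, E = 81, F = 29.
Truncation replaces each original edge-end by a new vertex, so V′ = 2E = 162.
Each original edge survives, and each old vertex of degree d contributes d new edges; summing degrees gives Σd = 2E, so E′ = E + 2E = 3E = 243.
Each original face survives and each original vertex becomes one new face: F′ = F + V = 83.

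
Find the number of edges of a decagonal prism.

30

A prism on an n-gon has two n-gon bases and n rectangular sides: V = 2·10 = 20, E = 3·10 = 30, F = 10 + 2 = 12.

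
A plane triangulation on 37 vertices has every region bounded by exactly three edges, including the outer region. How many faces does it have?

In a plane triangulation 3F = 2E and V − E + F = 2, so F = 2V − 4 = 2·37 − 4 = 70.

70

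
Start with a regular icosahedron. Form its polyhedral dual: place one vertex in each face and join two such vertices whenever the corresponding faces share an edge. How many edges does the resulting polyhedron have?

The base solid has V = 12, E = 30, F = 20.
The dual swaps V and F and preserves E: V′ = F = 20, E′ = E = 30, F′ = V = 12.

30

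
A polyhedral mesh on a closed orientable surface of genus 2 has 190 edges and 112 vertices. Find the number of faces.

For a closed orientable surface of genus 2, χ = 2 − 2·2 = -2.
F = -2 − V + E = -2 − 112 + 190 = 76.

76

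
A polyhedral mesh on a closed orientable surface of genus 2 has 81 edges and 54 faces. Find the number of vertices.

25

For a closed orientable surface of genus 2, χ = 2 − 2·2 = -2.
V = -2 + E − F = -2 + 81 − 54 = 25.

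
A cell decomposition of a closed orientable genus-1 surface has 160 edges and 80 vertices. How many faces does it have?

For a closed orientable surface of genus 1, χ = 2 − 2·1 = 0.
F = 0 − V + E = 0 − 80 + 160 = 80.

80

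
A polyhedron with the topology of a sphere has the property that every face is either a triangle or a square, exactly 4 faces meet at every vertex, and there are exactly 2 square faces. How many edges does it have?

Let x be the number of triangles; then F = 2 + x.
Edge–face incidences: 2E = 4·2 + 3·x = 8 + 3x.
Every vertex has degree 4, so 4V = 2E.
Euler: V − E + F = 2 ⇒ (2E)/4 − E + (2 + x) = 2.
Multiply by 8: 2·(2E) − 4·(2E) + 8·(2 + x) = 16, i.e. 16 + 8x − 2·(8 + 3x) = 16.
Collecting terms: 2x = 16, so x = 8.
Then 2E = 8 + 3·8 = 32, so E = 16, V = 2E/4 = 8, F = 2 + 8 = 10.

16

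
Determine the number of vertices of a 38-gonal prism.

76

A prism on an n-gon has two n-gon bases and n rectangular sides: V = 2·38 = 76, E = 3·38 = 114, F = 38 + 2 = 40.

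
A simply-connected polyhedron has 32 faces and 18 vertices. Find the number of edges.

Here V − E + F = 2.
E = V + F − (2) = 18 + 32 − (2) = 48.

48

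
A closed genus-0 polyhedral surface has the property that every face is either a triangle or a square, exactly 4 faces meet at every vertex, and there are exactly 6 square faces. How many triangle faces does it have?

Let x be the number of triangles; then F = 6 + x.
Edge–face incidences: 2E = 4·6 + 3·x = 24 + 3x.
Every vertex has degree 4, so 4V = 2E.
Euler: V − E + F = 2 ⇒ (2E)/4 − E + (6 + x) = 2.
Multiply by 8: 2·(2E) − 4·(2E) + 8·(6 + x) = 16, i.e. 48 + 8x − 2·(24 + 3x) = 16.
Collecting terms: 2x = 16, so x = 8.
Then 2E = 24 + 3·8 = 48, so E = 24, V = 2E/4 = 12, F = 6 + 8 = 14.

8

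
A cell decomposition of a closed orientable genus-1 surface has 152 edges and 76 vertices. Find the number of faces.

76

For a closed orientable surface of genus 1, χ = 2 − 2·1 = 0.
F = 0 − V + E = 0 − 76 + 152 = 76.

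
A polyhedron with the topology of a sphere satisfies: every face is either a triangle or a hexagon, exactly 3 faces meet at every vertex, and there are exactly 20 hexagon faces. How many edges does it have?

66

Let x be the number of triangles; then F = 20 + x.
Edge–face incidences: 2E = 6·20 + 3·x = 120 + 3x.
Every vertex has degree 3, so 3V = 2E.
Euler: V − E + F = 2 ⇒ (2E)/3 − E + (20 + x) = 2.
Multiply by 6: 2·(2E) − 3·(2E) + 6·(20 + x) = 12, i.e. 120 + 6x − (120 + 3x) = 12.
Collecting terms: 3x = 12, so x = 4.
Then 2E = 120 + 3·4 = 132, so E = 66, V = 2E/3 = 44, F = 20 + 4 = 24.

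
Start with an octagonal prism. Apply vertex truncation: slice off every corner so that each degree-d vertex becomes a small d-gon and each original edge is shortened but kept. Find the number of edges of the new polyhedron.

The base solid has V = 16, E = 24, F = 10.
Truncation replaces each original edge-end by a new vertex, so V′ = 2E = 48.
Each original edge survives, and each old vertex of degree d contributes d new edges; summing degrees gives Σd = 2E, so E′ = E + 2E = 3E = 72.
Each original face survives and each original vertex becomes one new face: F′ = F + V = 26.

72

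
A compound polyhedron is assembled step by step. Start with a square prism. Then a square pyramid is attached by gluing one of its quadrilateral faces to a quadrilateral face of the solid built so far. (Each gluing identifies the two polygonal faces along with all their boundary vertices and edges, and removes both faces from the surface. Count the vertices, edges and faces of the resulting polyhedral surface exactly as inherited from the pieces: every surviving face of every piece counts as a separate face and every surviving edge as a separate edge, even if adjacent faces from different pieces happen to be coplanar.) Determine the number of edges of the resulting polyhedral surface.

A square prism: V=8, E=12, F=6.
Attach a square pyramid (V=5, E=8, F=5) along a 4-gon: merge 4 vertices and 4 edges, delete both glued faces → V=9, E=16, F=9.
Check: V − E + F = 9 − 16 + 9 = 2.

16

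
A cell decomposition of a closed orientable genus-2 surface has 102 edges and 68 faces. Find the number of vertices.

32

For a closed orientable surface of genus 2, χ = 2 − 2·2 = -2.
V = -2 + E − F = -2 + 102 − 68 = 32.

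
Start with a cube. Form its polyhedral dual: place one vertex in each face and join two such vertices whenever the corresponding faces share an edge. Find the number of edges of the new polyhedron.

12

The base solid has V = 8, E = 12, F = 6.
The dual swaps V and F and preserves E: V′ = F = 6, E′ = E = 12, F′ = V = 8.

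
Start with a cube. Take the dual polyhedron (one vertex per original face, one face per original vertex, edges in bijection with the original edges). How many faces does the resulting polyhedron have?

The base solid has V = 8, E = 12, F = 6.
The dual swaps V and F and preserves E: V′ = F = 6, E′ = E = 12, F′ = V = 8.

8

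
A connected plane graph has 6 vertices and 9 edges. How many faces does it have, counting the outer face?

Euler's formula for a connected plane graph: V − E + F = 2, so F = 2 − 6 + 9 = 5.

5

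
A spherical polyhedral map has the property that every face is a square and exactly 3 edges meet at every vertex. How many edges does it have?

Each face has 4 edges and each edge borders two faces, so 2E = 4F.
Each vertex has degree 3, so 3V = 2E and hence V = 4F/3.
Euler: V − E + F = 2 ⇒ (4F/3) − (4F/2) + F = 2.
Multiply by 6: (8 − 12 + 6)F = 12, i.e. 2F = 12.
So F = 6, E = 4·6/2 = 12, V = 4·6/3 = 8.

12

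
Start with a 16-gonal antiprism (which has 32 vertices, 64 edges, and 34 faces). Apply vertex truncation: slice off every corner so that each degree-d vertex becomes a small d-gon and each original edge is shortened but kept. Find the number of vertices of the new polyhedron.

128

Truncation replaces each original edge-end by a new vertex, so V′ = 2E = 128.
Each original edge survives, and each old vertex of degree d contributes d new edges; summing degrees gives Σd = 2E, so E′ = E + 2E = 3E = 192.
Each original face survives and each original vertex becomes one new face: F′ = F + V = 66.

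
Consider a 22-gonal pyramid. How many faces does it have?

23

A pyramid on an n-gon base has one n-gon and n triangles: V = 22 + 1 = 23, E = 2·22 = 44, F = 22 + 1 = 23.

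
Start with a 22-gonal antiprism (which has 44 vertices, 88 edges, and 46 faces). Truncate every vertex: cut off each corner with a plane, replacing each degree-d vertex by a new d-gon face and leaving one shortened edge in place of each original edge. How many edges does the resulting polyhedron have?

264

Truncation replaces each original edge-end by a new vertex, so V′ = 2E = 176.
Each original edge survives, and each old vertex of degree d contributes d new edges; summing degrees gives Σd = 2E, so E′ = E + 2E = 3E = 264.
Each original face survives and each original vertex becomes one new face: F′ = F + V = 90.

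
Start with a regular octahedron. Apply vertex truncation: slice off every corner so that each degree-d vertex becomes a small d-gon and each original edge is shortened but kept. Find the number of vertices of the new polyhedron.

24

The base solid has V = 6, E = 12, F = 8.
Truncation replaces each original edge-end by a new vertex, so V′ = 2E = 24.
Each original edge survives, and each old vertex of degree d contributes d new edges; summing degrees gives Σd = 2E, so E′ = E + 2E = 3E = 36.
Each original face survives and each original vertex becomes one new face: F′ = F + V = 14.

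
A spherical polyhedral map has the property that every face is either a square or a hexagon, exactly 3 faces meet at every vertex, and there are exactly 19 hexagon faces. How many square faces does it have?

Let x be the number of squares; then F = 19 + x.
Edge–face incidences: 2E = 6·19 + 4·x = 114 + 4x.
Every vertex has degree 3, so 3V = 2E.
Euler: V − E + F = 2 ⇒ (2E)/3 − E + (19 + x) = 2.
Multiply by 6: 2·(2E) − 3·(2E) + 6·(19 + x) = 12, i.e. 114 + 6x − (114 + 4x) = 12.
Collecting terms: 2x = 12, so x = 6.
Then 2E = 114 + 4·6 = 138, so E = 69, V = 2E/3 = 46, F = 19 + 6 = 25.

6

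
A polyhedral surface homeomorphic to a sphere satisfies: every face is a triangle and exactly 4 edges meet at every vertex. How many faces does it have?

8

Each face has 3 edges and each edge borders two faces, so 2E = 3F.
Each vertex has degree 4, so 4V = 2E and hence V = 3F/4.
Euler: V − E + F = 2 ⇒ (3F/4) − (3F/2) + F = 2.
Multiply by 8: (6 − 12 + 8)F = 16, i.e. 2F = 16.
So F = 8, E = 3·8/2 = 12, V = 3·8/4 = 6.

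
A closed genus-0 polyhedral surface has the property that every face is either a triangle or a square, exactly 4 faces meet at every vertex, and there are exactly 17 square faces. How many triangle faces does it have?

8

Let x be the number of triangles; then F = 17 + x.
Edge–face incidences: 2E = 4·17 + 3·x = 68 + 3x.
Every vertex has degree 4, so 4V = 2E.
Euler: V − E + F = 2 ⇒ (2E)/4 − E + (17 + x) = 2.
Multiply by 8: 2·(2E) − 4·(2E) + 8·(17 + x) = 16, i.e. 136 + 8x − 2·(68 + 3x) = 16.
Collecting terms: 2x = 16, so x = 8.
Then 2E = 68 + 3·8 = 92, so E = 46, V = 2E/4 = 23, F = 17 + 8 = 25.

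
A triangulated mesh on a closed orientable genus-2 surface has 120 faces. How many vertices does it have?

χ = 2 − 2·2 = -2, and every face is a triangle so 3F = 2E.
E = 3·120/2 = 180. Then V = -2 + E − F = -2 + 180 − 120 = 58.

58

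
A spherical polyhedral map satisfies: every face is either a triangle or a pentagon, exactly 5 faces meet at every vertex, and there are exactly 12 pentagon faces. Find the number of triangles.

Let x be the number of triangles; then F = 12 + x.
Edge–face incidences: 2E = 5·12 + 3·x = 60 + 3x.
Every vertex has degree 5, so 5V = 2E.
Euler: V − E + F = 2 ⇒ (2E)/5 − E + (12 + x) = 2.
Multiply by 10: 2·(2E) − 5·(2E) + 10·(12 + x) = 20, i.e. 120 + 10x − 3·(60 + 3x) = 20.
Collecting terms: x − 60 = 20, so x = 80.
Then 2E = 60 + 3·80 = 300, so E = 150, V = 2E/5 = 60, F = 12 + 80 = 92.

80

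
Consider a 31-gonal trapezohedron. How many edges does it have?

The n-trapezohedron (dual of the n-antiprism) has V = 2·31 + 2 = 64, E = 4·31 = 124, F = 2·31 = 62.

124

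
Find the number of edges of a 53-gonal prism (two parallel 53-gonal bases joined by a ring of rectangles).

159

A prism on an n-gon has two n-gon bases and n rectangular sides: V = 2·53 = 106, E = 3·53 = 159, F = 53 + 2 = 55.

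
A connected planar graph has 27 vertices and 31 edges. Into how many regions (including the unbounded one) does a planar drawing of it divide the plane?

Euler's formula for a connected plane graph: V − E + F = 2, so F = 2 − 27 + 31 = 6.

6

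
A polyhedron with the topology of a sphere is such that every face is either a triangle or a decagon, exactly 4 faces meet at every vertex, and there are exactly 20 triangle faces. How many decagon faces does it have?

Let x be the number of decagons; then F = 20 + x.
Edge–face incidences: 2E = 3·20 + 10·x = 60 + 10x.
Every vertex has degree 4, so 4V = 2E.
Euler: V − E + F = 2 ⇒ (2E)/4 − E + (20 + x) = 2.
Multiply by 8: 2·(2E) − 4·(2E) + 8·(20 + x) = 16, i.e. 160 + 8x − 2·(60 + 10x) = 16.
Collecting terms: −12x + 40 = 16, so −12x = −24, so x = 2.
Then 2E = 60 + 10·2 = 80, so E = 40, V = 2E/4 = 20, F = 20 + 2 = 22.

2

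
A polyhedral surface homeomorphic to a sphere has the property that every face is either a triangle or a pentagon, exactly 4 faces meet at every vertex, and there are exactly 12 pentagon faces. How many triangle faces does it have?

20

Let x be the number of triangles; then F = 12 + x.
Edge–face incidences: 2E = 5·12 + 3·x = 60 + 3x.
Every vertex has degree 4, so 4V = 2E.
Euler: V − E + F = 2 ⇒ (2E)/4 − E + (12 + x) = 2.
Multiply by 8: 2·(2E) − 4·(2E) + 8·(12 + x) = 16, i.e. 96 + 8x − 2·(60 + 3x) = 16.
Collecting terms: 2x − 24 = 16, so 2x = 40, so x = 20.
Then 2E = 60 + 3·20 = 120, so E = 60, V = 2E/4 = 30, F = 12 + 20 = 32.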